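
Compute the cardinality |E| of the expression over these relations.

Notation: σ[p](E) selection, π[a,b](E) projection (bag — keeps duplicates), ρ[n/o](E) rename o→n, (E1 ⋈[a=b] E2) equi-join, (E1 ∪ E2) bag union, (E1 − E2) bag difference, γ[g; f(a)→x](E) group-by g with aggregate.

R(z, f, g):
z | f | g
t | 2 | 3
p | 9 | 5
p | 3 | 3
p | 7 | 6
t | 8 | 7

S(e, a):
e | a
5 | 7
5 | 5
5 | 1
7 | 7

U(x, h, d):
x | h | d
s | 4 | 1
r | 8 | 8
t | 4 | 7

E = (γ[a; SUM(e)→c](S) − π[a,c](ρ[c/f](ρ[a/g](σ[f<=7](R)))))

Subexpression sizes:
  S → 4
  γ[a; SUM(e)→c](S) → 3
  R → 5
  σ[f<=7](R) → 3
  ρ[a/g](σ[f<=7](R)) → 3
  ρ[c/f](ρ[a/g](σ[f<=7](R))) → 3
  π[a,c](ρ[c/f](ρ[a/g](σ[f<=7](R)))) → 3
  (γ[a; SUM(e)→c](S) − π[a,c](ρ[c/f](ρ[a/g](σ[f<=7](R))))) → 3

|E| = 3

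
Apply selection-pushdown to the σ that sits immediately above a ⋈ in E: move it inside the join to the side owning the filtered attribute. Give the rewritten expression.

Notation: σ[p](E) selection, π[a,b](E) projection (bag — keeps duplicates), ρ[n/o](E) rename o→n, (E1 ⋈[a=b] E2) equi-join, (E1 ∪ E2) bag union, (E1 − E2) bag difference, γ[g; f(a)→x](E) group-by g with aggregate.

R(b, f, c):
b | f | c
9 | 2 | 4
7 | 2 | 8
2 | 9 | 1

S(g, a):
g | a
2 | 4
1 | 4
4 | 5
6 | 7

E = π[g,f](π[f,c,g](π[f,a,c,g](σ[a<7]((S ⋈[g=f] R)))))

σ filters on a, owned by the left side.
E' = π[g,f](π[f,c,g](π[f,a,c,g]((σ[a<7](S) ⋈[g=f] R))))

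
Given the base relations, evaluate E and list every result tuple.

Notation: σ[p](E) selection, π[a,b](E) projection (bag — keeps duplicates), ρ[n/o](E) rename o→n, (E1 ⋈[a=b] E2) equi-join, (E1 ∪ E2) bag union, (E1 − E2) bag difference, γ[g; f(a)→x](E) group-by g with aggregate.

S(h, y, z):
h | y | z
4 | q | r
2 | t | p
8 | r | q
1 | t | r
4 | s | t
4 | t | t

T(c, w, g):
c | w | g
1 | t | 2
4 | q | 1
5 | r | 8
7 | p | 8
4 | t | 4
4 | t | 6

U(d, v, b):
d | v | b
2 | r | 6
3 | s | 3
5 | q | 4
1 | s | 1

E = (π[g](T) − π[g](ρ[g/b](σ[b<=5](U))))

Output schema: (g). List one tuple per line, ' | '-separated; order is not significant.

Per-node cardinality:
  T → 6
  π[g](T) → 6
  U → 4
  σ[b<=5](U) → 3
  ρ[g/b](σ[b<=5](U)) → 3
  π[g](ρ[g/b](σ[b<=5](U))) → 3
  (π[g](T) − π[g](ρ[g/b](σ[b<=5](U)))) → 4

== RESULT ==
g
2
6
8
8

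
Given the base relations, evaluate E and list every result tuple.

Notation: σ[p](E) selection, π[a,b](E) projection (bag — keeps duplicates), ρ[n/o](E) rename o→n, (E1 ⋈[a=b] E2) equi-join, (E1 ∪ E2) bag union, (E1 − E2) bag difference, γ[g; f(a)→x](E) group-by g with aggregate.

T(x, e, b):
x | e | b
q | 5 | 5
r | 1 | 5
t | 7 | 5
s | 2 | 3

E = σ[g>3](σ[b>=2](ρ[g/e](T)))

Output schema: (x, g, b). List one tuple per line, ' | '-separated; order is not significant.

Subexpression sizes:
  T → 4
  ρ[g/e](T) → 4
  σ[b>=2](ρ[g/e](T)) → 4
  σ[g>3](σ[b>=2](ρ[g/e](T))) → 2

== RESULT ==
x | g | b
q | 5 | 5
t | 7 | 5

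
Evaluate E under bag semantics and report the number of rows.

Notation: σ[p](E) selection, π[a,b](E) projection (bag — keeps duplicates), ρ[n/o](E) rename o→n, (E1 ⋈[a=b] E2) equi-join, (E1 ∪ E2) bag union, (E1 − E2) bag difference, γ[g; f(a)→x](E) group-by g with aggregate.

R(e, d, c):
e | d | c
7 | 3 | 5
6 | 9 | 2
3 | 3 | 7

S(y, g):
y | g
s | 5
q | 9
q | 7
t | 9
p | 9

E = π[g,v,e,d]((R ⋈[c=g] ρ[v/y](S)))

Per-node cardinality:
  R → 3
  S → 5
  ρ[v/y](S) → 5
  (R ⋈[c=g] ρ[v/y](S)) → 2
  π[g,v,e,d]((R ⋈[c=g] ρ[v/y](S))) → 2

|E| = 2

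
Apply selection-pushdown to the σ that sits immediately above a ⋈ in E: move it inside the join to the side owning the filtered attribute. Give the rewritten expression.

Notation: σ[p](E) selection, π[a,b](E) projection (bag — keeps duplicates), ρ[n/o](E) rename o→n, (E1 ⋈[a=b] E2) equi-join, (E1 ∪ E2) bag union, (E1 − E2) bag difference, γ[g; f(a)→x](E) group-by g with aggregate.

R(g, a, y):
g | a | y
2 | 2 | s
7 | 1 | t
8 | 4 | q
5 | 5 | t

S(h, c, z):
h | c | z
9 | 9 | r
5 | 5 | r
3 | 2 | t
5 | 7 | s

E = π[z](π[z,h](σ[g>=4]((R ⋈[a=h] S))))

σ filters on g, owned by the left side.
E' = π[z](π[z,h]((σ[g>=4](R) ⋈[a=h] S)))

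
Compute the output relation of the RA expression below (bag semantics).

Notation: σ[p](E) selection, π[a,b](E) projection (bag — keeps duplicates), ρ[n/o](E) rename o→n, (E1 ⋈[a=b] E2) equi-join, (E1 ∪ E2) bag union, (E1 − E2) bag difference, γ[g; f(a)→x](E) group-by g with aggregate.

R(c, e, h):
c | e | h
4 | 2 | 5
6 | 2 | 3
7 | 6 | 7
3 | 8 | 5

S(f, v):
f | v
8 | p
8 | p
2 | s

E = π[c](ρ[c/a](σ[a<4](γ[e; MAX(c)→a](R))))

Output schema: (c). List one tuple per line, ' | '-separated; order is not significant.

Row counts bottom-up:
  R → 4
  γ[e; MAX(c)→a](R) → 3
  σ[a<4](γ[e; MAX(c)→a](R)) → 1
  ρ[c/a](σ[a<4](γ[e; MAX(c)→a](R))) → 1
  π[c](ρ[c/a](σ[a<4](γ[e; MAX(c)→a](R)))) → 1

== RESULT ==
c
3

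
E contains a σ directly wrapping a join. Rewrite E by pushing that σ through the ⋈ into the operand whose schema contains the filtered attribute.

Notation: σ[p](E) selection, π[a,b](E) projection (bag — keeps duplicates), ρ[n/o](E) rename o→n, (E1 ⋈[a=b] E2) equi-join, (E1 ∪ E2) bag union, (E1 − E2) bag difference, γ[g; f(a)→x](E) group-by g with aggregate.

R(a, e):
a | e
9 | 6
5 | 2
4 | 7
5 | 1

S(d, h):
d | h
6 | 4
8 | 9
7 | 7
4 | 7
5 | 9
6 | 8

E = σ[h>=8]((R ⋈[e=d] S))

σ filters on h, owned by the right side.
E' = (R ⋈[e=d] σ[h>=8](S))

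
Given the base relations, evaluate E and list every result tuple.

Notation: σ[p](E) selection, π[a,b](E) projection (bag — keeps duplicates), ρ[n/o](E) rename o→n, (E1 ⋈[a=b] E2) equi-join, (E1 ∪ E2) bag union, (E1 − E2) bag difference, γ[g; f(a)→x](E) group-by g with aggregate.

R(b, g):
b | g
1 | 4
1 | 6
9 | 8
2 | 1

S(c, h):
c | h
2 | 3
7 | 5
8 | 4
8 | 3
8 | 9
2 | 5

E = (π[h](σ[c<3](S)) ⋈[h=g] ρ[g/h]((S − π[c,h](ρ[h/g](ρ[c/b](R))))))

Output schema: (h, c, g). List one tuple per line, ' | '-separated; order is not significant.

Row counts bottom-up:
  S → 6
  σ[c<3](S) → 2
  π[h](σ[c<3](S)) → 2
  S → 6
  R → 4
  ρ[c/b](R) → 4
  ρ[h/g](ρ[c/b](R)) → 4
  π[c,h](ρ[h/g](ρ[c/b](R))) → 4
  (S − π[c,h](ρ[h/g](ρ[c/b](R)))) → 6
  ρ[g/h]((S − π[c,h](ρ[h/g](ρ[c/b](R))))) → 6
  (π[h](σ[c<3](S)) ⋈[h=g] ρ[g/h]((S − π[c,h](ρ[h/g](ρ[c/b](R)))))) → 4

== RESULT ==
h | c | g
3 | 2 | 3
3 | 8 | 3
5 | 2 | 5
5 | 7 | 5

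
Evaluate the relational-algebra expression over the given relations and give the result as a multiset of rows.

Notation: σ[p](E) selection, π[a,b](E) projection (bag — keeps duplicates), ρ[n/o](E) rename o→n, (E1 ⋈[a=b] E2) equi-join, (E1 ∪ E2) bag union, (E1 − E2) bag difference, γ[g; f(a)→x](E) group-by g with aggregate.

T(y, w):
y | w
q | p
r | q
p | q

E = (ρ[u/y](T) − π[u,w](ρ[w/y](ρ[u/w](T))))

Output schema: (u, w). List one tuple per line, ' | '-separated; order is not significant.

Per-node cardinality:
  T → 3
  ρ[u/y](T) → 3
  T → 3
  ρ[u/w](T) → 3
  ρ[w/y](ρ[u/w](T)) → 3
  π[u,w](ρ[w/y](ρ[u/w](T))) → 3
  (ρ[u/y](T) − π[u,w](ρ[w/y](ρ[u/w](T)))) → 1

== RESULT ==
u | w
r | q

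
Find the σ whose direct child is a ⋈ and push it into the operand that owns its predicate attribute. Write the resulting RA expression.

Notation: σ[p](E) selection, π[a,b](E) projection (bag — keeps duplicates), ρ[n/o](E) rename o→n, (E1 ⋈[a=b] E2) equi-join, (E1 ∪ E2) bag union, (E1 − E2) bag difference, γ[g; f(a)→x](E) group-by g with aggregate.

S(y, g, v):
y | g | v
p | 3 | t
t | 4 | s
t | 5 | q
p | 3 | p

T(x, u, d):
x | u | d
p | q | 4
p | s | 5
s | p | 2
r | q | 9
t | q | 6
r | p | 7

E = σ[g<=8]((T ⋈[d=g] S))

σ filters on g, owned by the right side.
E' = (T ⋈[d=g] σ[g<=8](S))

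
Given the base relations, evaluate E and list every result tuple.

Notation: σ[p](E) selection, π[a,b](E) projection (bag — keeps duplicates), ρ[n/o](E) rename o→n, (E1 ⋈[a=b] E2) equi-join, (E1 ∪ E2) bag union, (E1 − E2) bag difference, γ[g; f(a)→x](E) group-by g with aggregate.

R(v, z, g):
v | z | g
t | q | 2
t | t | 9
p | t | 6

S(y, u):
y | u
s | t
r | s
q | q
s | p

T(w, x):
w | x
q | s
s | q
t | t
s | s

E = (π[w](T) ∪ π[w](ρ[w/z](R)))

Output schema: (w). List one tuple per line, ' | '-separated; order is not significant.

Stepwise |·|:
  T → 4
  π[w](T) → 4
  R → 3
  ρ[w/z](R) → 3
  π[w](ρ[w/z](R)) → 3
  (π[w](T) ∪ π[w](ρ[w/z](R))) → 7

== RESULT ==
w
q
q
s
s
t
t
t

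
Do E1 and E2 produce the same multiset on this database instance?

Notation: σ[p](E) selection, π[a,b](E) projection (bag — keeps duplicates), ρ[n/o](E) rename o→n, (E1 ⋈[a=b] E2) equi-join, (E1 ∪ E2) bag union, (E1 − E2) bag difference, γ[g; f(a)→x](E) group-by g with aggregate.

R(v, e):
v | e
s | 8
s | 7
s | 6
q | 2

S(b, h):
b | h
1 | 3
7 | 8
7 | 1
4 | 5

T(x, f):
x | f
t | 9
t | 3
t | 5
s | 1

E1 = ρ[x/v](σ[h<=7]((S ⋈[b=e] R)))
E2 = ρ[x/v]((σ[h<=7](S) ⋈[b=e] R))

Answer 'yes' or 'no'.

E1 per-node cardinality:
  S → 4
  R → 4
  (S ⋈[b=e] R) → 2
  σ[h<=7]((S ⋈[b=e] R)) → 1
  ρ[x/v](σ[h<=7]((S ⋈[b=e] R))) → 1
E2 per-node cardinality:
  S → 4
  σ[h<=7](S) → 3
  R → 4
  (σ[h<=7](S) ⋈[b=e] R) → 1
  ρ[x/v]((σ[h<=7](S) ⋈[b=e] R)) → 1

E1 and E2 produce the same multiset:
b | h | x | e
7 | 1 | s | 7

yes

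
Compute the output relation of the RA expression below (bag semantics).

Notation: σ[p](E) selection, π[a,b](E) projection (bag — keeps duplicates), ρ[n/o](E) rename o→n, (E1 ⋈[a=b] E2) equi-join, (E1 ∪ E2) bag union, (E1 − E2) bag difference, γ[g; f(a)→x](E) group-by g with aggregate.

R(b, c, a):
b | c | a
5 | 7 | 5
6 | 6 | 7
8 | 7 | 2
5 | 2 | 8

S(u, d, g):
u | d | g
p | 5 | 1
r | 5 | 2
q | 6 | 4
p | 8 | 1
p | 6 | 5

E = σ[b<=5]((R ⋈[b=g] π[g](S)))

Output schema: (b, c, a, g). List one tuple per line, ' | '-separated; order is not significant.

Per-node cardinality:
  R → 4
  S → 5
  π[g](S) → 5
  (R ⋈[b=g] π[g](S)) → 2
  σ[b<=5]((R ⋈[b=g] π[g](S))) → 2

== RESULT ==
b | c | a | g
5 | 2 | 8 | 5
5 | 7 | 5 | 5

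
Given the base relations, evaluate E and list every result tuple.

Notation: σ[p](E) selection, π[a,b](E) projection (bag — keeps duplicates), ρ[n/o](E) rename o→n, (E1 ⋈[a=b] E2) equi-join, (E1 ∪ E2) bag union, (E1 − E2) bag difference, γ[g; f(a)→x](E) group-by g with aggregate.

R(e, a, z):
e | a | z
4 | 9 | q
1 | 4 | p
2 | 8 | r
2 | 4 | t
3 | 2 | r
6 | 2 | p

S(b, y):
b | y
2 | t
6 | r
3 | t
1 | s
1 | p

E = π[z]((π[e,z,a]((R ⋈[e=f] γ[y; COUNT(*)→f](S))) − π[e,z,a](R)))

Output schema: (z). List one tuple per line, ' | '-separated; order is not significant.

Stepwise |·|:
  R → 6
  S → 5
  γ[y; COUNT(*)→f](S) → 4
  (R ⋈[e=f] γ[y; COUNT(*)→f](S)) → 5
  π[e,z,a]((R ⋈[e=f] γ[y; COUNT(*)→f](S))) → 5
  R → 6
  π[e,z,a](R) → 6
  (π[e,z,a]((R ⋈[e=f] γ[y; COUNT(*)→f](S))) − π[e,z,a](R)) → 2
  π[z]((π[e,z,a]((R ⋈[e=f] γ[y; COUNT(*)→f](S))) − π[e,z,a](R))) → 2

== RESULT ==
z
p
p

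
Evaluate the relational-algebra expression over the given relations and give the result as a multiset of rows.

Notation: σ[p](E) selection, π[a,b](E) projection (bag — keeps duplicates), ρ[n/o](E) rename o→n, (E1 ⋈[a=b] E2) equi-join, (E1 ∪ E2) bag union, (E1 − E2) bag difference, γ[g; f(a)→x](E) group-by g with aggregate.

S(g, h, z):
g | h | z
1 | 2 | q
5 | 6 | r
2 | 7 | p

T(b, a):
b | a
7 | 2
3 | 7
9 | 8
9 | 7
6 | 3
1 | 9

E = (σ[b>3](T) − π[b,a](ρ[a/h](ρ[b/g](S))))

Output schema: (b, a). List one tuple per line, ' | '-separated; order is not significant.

Subexpression sizes:
  T → 6
  σ[b>3](T) → 4
  S → 3
  ρ[b/g](S) → 3
  ρ[a/h](ρ[b/g](S)) → 3
  π[b,a](ρ[a/h](ρ[b/g](S))) → 3
  (σ[b>3](T) − π[b,a](ρ[a/h](ρ[b/g](S)))) → 4

== RESULT ==
b | a
6 | 3
7 | 2
9 | 7
9 | 8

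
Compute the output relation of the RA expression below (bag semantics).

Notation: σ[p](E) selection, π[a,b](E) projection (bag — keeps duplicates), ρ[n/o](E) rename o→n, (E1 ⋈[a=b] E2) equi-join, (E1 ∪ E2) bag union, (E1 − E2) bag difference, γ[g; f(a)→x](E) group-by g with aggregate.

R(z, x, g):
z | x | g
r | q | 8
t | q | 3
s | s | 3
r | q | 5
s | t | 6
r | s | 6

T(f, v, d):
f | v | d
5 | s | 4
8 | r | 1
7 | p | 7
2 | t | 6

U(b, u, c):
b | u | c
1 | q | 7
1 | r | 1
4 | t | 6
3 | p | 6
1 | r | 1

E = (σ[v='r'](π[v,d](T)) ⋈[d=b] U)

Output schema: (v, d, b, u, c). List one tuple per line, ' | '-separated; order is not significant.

Stepwise |·|:
  T → 4
  π[v,d](T) → 4
  σ[v='r'](π[v,d](T)) → 1
  U → 5
  (σ[v='r'](π[v,d](T)) ⋈[d=b] U) → 3

== RESULT ==
v | d | b | u | c
r | 1 | 1 | q | 7
r | 1 | 1 | r | 1
r | 1 | 1 | r | 1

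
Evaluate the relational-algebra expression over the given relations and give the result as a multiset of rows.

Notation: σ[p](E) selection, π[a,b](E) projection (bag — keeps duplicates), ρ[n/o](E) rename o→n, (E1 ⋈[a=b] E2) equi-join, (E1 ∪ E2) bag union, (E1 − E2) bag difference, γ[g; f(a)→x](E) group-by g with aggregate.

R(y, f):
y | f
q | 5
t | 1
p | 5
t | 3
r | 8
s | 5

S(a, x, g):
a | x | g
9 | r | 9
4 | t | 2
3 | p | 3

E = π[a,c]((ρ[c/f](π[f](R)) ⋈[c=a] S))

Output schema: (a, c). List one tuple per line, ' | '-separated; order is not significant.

Stepwise |·|:
  R → 6
  π[f](R) → 6
  ρ[c/f](π[f](R)) → 6
  S → 3
  (ρ[c/f](π[f](R)) ⋈[c=a] S) → 1
  π[a,c]((ρ[c/f](π[f](R)) ⋈[c=a] S)) → 1

== RESULT ==
a | c
3 | 3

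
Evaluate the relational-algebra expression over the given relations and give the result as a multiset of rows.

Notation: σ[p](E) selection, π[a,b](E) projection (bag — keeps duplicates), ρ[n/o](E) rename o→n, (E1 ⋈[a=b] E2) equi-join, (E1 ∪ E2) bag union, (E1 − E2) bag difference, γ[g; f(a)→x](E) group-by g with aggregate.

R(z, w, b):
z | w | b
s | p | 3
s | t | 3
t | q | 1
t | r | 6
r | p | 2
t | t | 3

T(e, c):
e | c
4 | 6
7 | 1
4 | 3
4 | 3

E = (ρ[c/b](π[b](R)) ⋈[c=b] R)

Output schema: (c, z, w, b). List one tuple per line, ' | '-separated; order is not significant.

Row counts bottom-up:
  R → 6
  π[b](R) → 6
  ρ[c/b](π[b](R)) → 6
  R → 6
  (ρ[c/b](π[b](R)) ⋈[c=b] R) → 12

== RESULT ==
c | z | w | b
1 | t | q | 1
2 | r | p | 2
3 | s | p | 3
3 | s | p | 3
3 | s | p | 3
3 | s | t | 3
3 | s | t | 3
3 | s | t | 3
3 | t | t | 3
3 | t | t | 3
3 | t | t | 3
6 | t | r | 6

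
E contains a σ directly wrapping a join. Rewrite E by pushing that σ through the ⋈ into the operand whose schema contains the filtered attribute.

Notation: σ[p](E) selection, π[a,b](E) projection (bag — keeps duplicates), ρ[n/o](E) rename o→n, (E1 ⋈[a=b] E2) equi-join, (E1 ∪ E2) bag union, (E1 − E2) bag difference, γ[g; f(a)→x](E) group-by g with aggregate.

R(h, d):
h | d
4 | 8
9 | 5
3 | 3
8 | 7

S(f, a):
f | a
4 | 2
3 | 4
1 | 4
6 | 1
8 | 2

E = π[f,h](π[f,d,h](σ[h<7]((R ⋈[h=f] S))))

σ filters on h, owned by the left side.
E' = π[f,h](π[f,d,h]((σ[h<7](R) ⋈[h=f] S)))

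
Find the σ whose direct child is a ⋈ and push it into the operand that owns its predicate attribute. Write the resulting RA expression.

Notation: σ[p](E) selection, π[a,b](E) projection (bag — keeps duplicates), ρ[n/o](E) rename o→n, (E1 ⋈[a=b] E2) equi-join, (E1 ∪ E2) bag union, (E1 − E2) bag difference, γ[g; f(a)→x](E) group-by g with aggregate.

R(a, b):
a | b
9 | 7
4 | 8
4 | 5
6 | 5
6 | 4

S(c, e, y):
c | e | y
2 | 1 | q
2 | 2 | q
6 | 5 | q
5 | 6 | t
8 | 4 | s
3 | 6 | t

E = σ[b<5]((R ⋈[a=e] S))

σ filters on b, owned by the left side.
E' = (σ[b<5](R) ⋈[a=e] S)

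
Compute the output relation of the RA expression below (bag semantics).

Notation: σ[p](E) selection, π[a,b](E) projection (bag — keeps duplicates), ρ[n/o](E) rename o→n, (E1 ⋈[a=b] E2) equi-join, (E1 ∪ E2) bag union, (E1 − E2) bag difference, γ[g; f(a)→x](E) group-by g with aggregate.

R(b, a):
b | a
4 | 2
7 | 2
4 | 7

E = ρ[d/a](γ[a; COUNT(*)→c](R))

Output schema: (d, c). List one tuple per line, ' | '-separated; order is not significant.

Row counts bottom-up:
  R → 3
  γ[a; COUNT(*)→c](R) → 2
  ρ[d/a](γ[a; COUNT(*)→c](R)) → 2

== RESULT ==
d | c
2 | 2
7 | 1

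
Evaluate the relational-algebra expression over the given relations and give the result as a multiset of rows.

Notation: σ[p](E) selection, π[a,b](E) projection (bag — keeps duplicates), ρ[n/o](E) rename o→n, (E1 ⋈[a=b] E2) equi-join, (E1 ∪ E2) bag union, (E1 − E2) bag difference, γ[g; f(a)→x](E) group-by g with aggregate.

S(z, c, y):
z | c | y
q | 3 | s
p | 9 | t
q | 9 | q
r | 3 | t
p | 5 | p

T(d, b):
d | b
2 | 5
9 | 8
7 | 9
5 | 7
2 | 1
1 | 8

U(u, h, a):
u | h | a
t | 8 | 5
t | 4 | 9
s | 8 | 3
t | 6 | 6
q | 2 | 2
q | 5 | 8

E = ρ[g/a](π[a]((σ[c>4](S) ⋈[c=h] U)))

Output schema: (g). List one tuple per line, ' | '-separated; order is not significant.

Per-node cardinality:
  S → 5
  σ[c>4](S) → 3
  U → 6
  (σ[c>4](S) ⋈[c=h] U) → 1
  π[a]((σ[c>4](S) ⋈[c=h] U)) → 1
  ρ[g/a](π[a]((σ[c>4](S) ⋈[c=h] U))) → 1

== RESULT ==
g
8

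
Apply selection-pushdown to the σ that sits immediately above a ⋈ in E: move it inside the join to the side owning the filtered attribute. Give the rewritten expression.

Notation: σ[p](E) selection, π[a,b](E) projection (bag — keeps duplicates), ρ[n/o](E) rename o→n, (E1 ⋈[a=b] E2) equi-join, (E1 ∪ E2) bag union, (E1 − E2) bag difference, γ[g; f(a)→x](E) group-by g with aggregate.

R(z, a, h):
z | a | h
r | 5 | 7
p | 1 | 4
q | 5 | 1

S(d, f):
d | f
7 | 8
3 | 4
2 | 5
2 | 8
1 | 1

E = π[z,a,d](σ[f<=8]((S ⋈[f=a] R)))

σ filters on f, owned by the left side.
E' = π[z,a,d]((σ[f<=8](S) ⋈[f=a] R))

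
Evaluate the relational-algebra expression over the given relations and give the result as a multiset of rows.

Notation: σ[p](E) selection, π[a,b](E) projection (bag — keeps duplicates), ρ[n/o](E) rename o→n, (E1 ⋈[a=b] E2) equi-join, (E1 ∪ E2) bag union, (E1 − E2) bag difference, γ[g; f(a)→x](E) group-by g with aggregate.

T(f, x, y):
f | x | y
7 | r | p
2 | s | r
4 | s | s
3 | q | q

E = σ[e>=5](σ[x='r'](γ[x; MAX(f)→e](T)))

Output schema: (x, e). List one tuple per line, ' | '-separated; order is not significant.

Subexpression sizes:
  T → 4
  γ[x; MAX(f)→e](T) → 3
  σ[x='r'](γ[x; MAX(f)→e](T)) → 1
  σ[e>=5](σ[x='r'](γ[x; MAX(f)→e](T))) → 1

== RESULT ==
x | e
r | 7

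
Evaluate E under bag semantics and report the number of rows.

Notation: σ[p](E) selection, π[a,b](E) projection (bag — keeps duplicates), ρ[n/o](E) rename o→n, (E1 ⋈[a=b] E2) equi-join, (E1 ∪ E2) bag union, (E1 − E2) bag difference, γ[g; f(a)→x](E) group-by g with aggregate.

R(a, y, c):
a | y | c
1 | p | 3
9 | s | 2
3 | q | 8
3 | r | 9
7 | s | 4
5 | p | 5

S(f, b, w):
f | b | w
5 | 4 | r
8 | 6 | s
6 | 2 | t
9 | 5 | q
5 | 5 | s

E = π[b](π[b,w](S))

Per-node cardinality:
  S → 5
  π[b,w](S) → 5
  π[b](π[b,w](S)) → 5

|E| = 5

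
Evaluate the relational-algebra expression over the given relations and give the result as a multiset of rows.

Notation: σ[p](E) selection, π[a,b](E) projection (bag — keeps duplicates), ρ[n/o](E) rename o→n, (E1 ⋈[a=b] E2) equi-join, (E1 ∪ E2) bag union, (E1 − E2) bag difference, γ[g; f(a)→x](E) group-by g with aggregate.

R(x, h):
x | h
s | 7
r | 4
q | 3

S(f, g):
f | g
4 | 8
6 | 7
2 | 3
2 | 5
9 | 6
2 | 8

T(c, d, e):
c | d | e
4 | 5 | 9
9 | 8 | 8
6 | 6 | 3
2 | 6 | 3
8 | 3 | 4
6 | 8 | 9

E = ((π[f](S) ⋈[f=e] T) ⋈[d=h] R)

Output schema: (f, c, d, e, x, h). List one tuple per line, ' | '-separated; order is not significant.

Stepwise |·|:
  S → 6
  π[f](S) → 6
  T → 6
  (π[f](S) ⋈[f=e] T) → 3
  R → 3
  ((π[f](S) ⋈[f=e] T) ⋈[d=h] R) → 1

== RESULT ==
f | c | d | e | x | h
4 | 8 | 3 | 4 | q | 3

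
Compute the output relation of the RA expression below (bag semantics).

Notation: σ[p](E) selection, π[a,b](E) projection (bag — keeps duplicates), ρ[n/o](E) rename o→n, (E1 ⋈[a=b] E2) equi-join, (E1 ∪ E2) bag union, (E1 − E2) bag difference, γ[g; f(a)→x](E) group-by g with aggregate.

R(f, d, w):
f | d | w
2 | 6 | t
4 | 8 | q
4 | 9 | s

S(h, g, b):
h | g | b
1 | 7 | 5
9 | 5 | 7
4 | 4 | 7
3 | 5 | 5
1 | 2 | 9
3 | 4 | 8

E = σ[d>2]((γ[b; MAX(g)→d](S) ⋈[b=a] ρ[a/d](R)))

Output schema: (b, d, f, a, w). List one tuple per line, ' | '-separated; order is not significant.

Per-node cardinality:
  S → 6
  γ[b; MAX(g)→d](S) → 4
  R → 3
  ρ[a/d](R) → 3
  (γ[b; MAX(g)→d](S) ⋈[b=a] ρ[a/d](R)) → 2
  σ[d>2]((γ[b; MAX(g)→d](S) ⋈[b=a] ρ[a/d](R))) → 1

== RESULT ==
b | d | f | a | w
8 | 4 | 4 | 8 | q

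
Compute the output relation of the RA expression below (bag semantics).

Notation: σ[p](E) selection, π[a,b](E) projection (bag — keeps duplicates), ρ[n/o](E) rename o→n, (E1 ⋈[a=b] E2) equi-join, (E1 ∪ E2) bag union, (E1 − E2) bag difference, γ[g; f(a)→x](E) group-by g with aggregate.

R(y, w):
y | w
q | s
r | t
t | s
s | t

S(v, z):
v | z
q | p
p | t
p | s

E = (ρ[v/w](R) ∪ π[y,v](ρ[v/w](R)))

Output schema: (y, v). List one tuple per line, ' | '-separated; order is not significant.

Stepwise |·|:
  R → 4
  ρ[v/w](R) → 4
  R → 4
  ρ[v/w](R) → 4
  π[y,v](ρ[v/w](R)) → 4
  (ρ[v/w](R) ∪ π[y,v](ρ[v/w](R))) → 8

== RESULT ==
y | v
q | s
q | s
r | t
r | t
s | t
s | t
t | s
t | s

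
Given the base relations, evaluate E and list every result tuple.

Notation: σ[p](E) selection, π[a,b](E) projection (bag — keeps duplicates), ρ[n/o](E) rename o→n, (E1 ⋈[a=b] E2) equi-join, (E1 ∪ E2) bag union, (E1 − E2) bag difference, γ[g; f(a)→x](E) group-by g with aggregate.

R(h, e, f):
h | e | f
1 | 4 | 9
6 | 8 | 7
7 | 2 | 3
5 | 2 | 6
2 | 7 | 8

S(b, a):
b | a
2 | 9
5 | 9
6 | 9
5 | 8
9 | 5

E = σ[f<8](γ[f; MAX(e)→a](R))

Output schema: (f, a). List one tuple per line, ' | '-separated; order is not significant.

Subexpression sizes:
  R → 5
  γ[f; MAX(e)→a](R) → 5
  σ[f<8](γ[f; MAX(e)→a](R)) → 3

== RESULT ==
f | a
3 | 2
6 | 2
7 | 8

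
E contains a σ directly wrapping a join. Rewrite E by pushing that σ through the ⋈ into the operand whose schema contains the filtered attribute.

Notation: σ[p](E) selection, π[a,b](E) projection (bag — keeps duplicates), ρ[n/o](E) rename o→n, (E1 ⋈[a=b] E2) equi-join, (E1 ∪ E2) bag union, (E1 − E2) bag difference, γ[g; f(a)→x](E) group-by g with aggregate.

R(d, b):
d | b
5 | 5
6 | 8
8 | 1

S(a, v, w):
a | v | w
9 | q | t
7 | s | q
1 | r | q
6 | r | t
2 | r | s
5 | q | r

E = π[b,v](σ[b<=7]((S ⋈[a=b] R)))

σ filters on b, owned by the right side.
E' = π[b,v]((S ⋈[a=b] σ[b<=7](R)))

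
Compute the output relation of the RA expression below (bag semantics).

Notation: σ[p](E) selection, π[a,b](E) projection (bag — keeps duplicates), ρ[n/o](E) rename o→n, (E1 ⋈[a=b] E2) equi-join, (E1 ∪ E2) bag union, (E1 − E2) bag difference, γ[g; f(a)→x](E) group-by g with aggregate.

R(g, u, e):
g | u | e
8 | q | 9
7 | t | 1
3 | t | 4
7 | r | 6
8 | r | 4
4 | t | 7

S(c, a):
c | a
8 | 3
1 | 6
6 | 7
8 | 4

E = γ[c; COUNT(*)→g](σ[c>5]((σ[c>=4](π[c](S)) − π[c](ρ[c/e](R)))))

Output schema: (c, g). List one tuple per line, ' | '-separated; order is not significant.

Row counts bottom-up:
  S → 4
  π[c](S) → 4
  σ[c>=4](π[c](S)) → 3
  R → 6
  ρ[c/e](R) → 6
  π[c](ρ[c/e](R)) → 6
  (σ[c>=4](π[c](S)) − π[c](ρ[c/e](R))) → 2
  σ[c>5]((σ[c>=4](π[c](S)) − π[c](ρ[c/e](R)))) → 2
  γ[c; COUNT(*)→g](σ[c>5]((σ[c>=4](π[c](S)) − π[c](ρ[c/e](R))))) → 1

== RESULT ==
c | g
8 | 2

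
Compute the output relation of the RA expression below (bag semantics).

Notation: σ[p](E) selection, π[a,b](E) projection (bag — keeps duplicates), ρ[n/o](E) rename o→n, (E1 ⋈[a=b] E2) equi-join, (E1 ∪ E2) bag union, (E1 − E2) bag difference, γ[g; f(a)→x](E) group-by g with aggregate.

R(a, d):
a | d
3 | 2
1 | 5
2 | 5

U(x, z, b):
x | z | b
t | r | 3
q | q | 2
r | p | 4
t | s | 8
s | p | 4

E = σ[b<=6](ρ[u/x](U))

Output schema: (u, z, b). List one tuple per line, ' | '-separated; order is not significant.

Subexpression sizes:
  U → 5
  ρ[u/x](U) → 5
  σ[b<=6](ρ[u/x](U)) → 4

== RESULT ==
u | z | b
q | q | 2
r | p | 4
s | p | 4
t | r | 3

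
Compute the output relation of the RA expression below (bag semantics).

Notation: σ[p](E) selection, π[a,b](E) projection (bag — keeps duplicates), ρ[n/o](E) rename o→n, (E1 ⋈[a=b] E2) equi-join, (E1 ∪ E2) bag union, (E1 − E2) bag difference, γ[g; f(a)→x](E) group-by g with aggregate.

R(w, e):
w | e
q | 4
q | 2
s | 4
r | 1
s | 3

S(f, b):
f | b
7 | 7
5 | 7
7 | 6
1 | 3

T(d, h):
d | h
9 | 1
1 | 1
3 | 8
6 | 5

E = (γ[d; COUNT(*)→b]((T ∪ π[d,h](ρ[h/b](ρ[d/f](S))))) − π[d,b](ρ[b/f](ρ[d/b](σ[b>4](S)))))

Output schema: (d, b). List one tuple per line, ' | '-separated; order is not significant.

Per-node cardinality:
  T → 4
  S → 4
  ρ[d/f](S) → 4
  ρ[h/b](ρ[d/f](S)) → 4
  π[d,h](ρ[h/b](ρ[d/f](S))) → 4
  (T ∪ π[d,h](ρ[h/b](ρ[d/f](S)))) → 8
  γ[d; COUNT(*)→b]((T ∪ π[d,h](ρ[h/b](ρ[d/f](S))))) → 6
  S → 4
  σ[b>4](S) → 3
  ρ[d/b](σ[b>4](S)) → 3
  ρ[b/f](ρ[d/b](σ[b>4](S))) → 3
  π[d,b](ρ[b/f](ρ[d/b](σ[b>4](S)))) → 3
  (γ[d; COUNT(*)→b]((T ∪ π[d,h](ρ[h/b](ρ[d/f](S))))) − π[d,b](ρ[b/f](ρ[d/b](σ[b>4](S))))) → 6

== RESULT ==
d | b
1 | 2
3 | 1
5 | 1
6 | 1
7 | 2
9 | 1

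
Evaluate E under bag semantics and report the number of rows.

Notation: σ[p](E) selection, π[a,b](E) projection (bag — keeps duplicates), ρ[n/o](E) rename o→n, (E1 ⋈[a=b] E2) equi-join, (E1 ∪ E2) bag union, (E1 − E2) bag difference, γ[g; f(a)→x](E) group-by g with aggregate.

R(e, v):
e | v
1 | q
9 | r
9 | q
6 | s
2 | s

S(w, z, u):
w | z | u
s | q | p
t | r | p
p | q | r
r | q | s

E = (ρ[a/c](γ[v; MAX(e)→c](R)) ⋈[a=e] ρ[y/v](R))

Row counts bottom-up:
  R → 5
  γ[v; MAX(e)→c](R) → 3
  ρ[a/c](γ[v; MAX(e)→c](R)) → 3
  R → 5
  ρ[y/v](R) → 5
  (ρ[a/c](γ[v; MAX(e)→c](R)) ⋈[a=e] ρ[y/v](R)) → 5

|E| = 5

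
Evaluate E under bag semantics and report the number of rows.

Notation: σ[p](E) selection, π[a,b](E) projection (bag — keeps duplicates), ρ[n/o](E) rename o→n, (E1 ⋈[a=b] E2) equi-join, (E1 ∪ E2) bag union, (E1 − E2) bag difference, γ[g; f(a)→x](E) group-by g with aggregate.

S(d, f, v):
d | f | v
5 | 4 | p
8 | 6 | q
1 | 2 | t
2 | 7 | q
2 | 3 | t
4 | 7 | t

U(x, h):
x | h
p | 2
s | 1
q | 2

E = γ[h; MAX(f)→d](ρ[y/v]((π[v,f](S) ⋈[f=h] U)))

Per-node cardinality:
  S → 6
  π[v,f](S) → 6
  U → 3
  (π[v,f](S) ⋈[f=h] U) → 2
  ρ[y/v]((π[v,f](S) ⋈[f=h] U)) → 2
  γ[h; MAX(f)→d](ρ[y/v]((π[v,f](S) ⋈[f=h] U))) → 1

|E| = 1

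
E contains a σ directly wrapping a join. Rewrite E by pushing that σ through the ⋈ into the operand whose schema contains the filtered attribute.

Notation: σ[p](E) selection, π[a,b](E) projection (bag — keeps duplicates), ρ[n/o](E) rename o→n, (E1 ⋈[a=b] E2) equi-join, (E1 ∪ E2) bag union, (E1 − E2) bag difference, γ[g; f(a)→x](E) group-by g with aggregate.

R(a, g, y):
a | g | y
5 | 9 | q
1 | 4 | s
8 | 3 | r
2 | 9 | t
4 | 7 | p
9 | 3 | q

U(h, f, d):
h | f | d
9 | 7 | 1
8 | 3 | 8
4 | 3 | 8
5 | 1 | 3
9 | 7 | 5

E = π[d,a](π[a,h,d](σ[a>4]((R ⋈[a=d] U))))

σ filters on a, owned by the left side.
E' = π[d,a](π[a,h,d]((σ[a>4](R) ⋈[a=d] U)))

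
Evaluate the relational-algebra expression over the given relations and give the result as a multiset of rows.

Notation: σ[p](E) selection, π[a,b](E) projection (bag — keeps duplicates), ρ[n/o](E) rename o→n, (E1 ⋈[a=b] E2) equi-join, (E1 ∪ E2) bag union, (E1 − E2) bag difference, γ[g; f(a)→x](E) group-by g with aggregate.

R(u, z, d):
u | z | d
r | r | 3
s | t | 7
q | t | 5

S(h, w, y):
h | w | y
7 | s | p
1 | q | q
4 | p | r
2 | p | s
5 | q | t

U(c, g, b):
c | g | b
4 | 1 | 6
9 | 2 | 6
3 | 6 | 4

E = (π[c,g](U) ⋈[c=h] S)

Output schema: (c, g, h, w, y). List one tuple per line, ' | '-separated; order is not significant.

Stepwise |·|:
  U → 3
  π[c,g](U) → 3
  S → 5
  (π[c,g](U) ⋈[c=h] S) → 1

== RESULT ==
c | g | h | w | y
4 | 1 | 4 | p | r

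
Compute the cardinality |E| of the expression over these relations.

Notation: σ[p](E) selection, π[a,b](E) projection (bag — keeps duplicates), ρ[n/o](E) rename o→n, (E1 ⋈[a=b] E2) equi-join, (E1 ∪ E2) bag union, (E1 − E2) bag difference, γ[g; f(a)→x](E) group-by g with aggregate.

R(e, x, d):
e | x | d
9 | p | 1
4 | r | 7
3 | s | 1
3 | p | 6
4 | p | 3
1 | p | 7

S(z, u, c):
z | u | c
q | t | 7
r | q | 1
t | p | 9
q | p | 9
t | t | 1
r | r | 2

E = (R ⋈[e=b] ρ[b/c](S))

Subexpression sizes:
  R → 6
  S → 6
  ρ[b/c](S) → 6
  (R ⋈[e=b] ρ[b/c](S)) → 4

|E| = 4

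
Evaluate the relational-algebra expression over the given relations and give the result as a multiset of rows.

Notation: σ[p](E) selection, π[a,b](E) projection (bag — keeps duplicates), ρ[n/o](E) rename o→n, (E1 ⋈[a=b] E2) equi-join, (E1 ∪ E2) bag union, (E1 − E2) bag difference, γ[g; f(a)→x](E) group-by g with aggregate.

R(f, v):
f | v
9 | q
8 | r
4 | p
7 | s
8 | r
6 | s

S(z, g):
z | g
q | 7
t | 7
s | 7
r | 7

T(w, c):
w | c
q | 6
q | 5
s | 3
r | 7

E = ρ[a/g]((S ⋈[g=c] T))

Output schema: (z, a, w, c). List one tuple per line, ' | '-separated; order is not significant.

Per-node cardinality:
  S → 4
  T → 4
  (S ⋈[g=c] T) → 4
  ρ[a/g]((S ⋈[g=c] T)) → 4

== RESULT ==
z | a | w | c
q | 7 | r | 7
r | 7 | r | 7
s | 7 | r | 7
t | 7 | r | 7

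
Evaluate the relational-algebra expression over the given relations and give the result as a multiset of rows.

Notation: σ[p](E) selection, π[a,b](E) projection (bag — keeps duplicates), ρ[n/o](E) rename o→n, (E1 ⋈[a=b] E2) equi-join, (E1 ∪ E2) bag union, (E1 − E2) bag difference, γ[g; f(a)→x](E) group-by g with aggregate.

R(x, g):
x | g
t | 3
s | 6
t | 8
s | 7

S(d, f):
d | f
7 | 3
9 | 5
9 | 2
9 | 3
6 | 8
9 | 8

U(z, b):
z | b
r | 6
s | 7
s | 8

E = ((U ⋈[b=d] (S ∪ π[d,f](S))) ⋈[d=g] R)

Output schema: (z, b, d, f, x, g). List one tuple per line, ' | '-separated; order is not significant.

Subexpression sizes:
  U → 3
  S → 6
  S → 6
  π[d,f](S) → 6
  (S ∪ π[d,f](S)) → 12
  (U ⋈[b=d] (S ∪ π[d,f](S))) → 4
  R → 4
  ((U ⋈[b=d] (S ∪ π[d,f](S))) ⋈[d=g] R) → 4

== RESULT ==
z | b | d | f | x | g
r | 6 | 6 | 8 | s | 6
r | 6 | 6 | 8 | s | 6
s | 7 | 7 | 3 | s | 7
s | 7 | 7 | 3 | s | 7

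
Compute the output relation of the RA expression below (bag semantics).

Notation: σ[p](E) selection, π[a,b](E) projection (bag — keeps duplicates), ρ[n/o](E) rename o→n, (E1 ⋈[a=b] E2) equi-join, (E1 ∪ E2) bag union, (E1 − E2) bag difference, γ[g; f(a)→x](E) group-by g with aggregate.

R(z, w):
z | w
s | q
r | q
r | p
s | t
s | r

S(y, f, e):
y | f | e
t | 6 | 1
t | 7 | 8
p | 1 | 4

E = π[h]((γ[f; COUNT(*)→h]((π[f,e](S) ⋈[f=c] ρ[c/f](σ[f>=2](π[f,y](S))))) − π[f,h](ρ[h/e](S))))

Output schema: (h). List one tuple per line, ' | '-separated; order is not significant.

Row counts bottom-up:
  S → 3
  π[f,e](S) → 3
  S → 3
  π[f,y](S) → 3
  σ[f>=2](π[f,y](S)) → 2
  ρ[c/f](σ[f>=2](π[f,y](S))) → 2
  (π[f,e](S) ⋈[f=c] ρ[c/f](σ[f>=2](π[f,y](S)))) → 2
  γ[f; COUNT(*)→h]((π[f,e](S) ⋈[f=c] ρ[c/f](σ[f>=2](π[f,y](S))))) → 2
  S → 3
  ρ[h/e](S) → 3
  π[f,h](ρ[h/e](S)) → 3
  (γ[f; COUNT(*)→h]((π[f,e](S) ⋈[f=c] ρ[c/f](σ[f>=2](π[f,y](S))))) − π[f,h](ρ[h/e](S))) → 1
  π[h]((γ[f; COUNT(*)→h]((π[f,e](S) ⋈[f=c] ρ[c/f](σ[f>=2](π[f,y](S))))) − π[f,h](ρ[h/e](S)))) → 1

== RESULT ==
h
1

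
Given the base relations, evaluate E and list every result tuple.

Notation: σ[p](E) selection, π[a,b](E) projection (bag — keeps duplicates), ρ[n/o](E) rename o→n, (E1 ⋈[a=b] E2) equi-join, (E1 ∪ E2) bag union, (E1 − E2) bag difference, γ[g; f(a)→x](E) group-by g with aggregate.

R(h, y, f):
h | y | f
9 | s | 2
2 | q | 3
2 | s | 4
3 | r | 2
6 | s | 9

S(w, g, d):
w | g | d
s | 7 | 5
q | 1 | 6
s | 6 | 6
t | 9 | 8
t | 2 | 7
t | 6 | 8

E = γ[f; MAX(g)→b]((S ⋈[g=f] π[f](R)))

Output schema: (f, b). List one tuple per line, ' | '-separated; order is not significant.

Row counts bottom-up:
  S → 6
  R → 5
  π[f](R) → 5
  (S ⋈[g=f] π[f](R)) → 3
  γ[f; MAX(g)→b]((S ⋈[g=f] π[f](R))) → 2

== RESULT ==
f | b
2 | 2
9 | 9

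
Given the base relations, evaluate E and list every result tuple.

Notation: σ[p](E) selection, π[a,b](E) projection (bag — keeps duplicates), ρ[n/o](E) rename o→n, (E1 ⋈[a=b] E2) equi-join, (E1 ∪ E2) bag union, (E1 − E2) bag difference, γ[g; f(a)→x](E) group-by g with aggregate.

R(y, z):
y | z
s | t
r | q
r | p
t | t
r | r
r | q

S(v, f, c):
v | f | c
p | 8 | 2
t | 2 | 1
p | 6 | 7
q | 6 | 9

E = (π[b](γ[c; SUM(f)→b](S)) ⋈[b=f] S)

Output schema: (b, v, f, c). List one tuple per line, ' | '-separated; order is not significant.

Row counts bottom-up:
  S → 4
  γ[c; SUM(f)→b](S) → 4
  π[b](γ[c; SUM(f)→b](S)) → 4
  S → 4
  (π[b](γ[c; SUM(f)→b](S)) ⋈[b=f] S) → 6

== RESULT ==
b | v | f | c
2 | t | 2 | 1
6 | p | 6 | 7
6 | p | 6 | 7
6 | q | 6 | 9
6 | q | 6 | 9
8 | p | 8 | 2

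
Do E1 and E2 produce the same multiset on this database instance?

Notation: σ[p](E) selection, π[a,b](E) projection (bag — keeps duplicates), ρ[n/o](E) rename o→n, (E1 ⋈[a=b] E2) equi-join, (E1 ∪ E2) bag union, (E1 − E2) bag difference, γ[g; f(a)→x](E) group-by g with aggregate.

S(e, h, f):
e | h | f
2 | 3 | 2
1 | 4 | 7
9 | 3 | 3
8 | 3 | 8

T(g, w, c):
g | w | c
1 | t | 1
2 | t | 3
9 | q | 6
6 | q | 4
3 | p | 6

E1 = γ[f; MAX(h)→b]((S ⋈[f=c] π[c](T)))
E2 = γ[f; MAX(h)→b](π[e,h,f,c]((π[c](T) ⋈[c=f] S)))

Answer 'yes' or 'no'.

E1 row counts bottom-up:
  S → 4
  T → 5
  π[c](T) → 5
  (S ⋈[f=c] π[c](T)) → 1
  γ[f; MAX(h)→b]((S ⋈[f=c] π[c](T))) → 1
E2 row counts bottom-up:
  T → 5
  π[c](T) → 5
  S → 4
  (π[c](T) ⋈[c=f] S) → 1
  π[e,h,f,c]((π[c](T) ⋈[c=f] S)) → 1
  γ[f; MAX(h)→b](π[e,h,f,c]((π[c](T) ⋈[c=f] S))) → 1

E1 and E2 produce the same multiset:
f | b
3 | 3

yes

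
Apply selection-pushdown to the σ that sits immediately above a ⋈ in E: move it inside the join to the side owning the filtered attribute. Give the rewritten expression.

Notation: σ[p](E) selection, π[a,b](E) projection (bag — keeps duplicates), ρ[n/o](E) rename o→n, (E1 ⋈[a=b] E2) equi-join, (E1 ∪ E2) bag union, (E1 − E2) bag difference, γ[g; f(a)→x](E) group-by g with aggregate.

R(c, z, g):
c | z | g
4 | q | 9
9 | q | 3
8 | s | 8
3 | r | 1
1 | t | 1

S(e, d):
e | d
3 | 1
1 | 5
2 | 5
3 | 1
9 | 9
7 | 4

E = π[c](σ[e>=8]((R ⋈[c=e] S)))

σ filters on e, owned by the right side.
E' = π[c]((R ⋈[c=e] σ[e>=8](S)))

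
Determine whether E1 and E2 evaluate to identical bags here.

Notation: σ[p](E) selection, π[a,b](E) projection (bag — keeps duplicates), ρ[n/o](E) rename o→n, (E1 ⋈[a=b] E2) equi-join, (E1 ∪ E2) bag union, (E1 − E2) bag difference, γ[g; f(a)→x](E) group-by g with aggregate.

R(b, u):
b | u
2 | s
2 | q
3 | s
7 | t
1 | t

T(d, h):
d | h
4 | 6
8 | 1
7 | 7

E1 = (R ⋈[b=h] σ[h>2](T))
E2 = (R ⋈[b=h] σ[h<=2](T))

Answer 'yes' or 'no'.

E1 subexpression sizes:
  R → 5
  T → 3
  σ[h>2](T) → 2
  (R ⋈[b=h] σ[h>2](T)) → 1
E2 subexpression sizes:
  R → 5
  T → 3
  σ[h<=2](T) → 1
  (R ⋈[b=h] σ[h<=2](T)) → 1

E1 result:
b | u | d | h
7 | t | 7 | 7
E2 result:
b | u | d | h
1 | t | 8 | 1
Witness: (7, 't', 7, 7) appears 1× in E1 but 0× in E2.

no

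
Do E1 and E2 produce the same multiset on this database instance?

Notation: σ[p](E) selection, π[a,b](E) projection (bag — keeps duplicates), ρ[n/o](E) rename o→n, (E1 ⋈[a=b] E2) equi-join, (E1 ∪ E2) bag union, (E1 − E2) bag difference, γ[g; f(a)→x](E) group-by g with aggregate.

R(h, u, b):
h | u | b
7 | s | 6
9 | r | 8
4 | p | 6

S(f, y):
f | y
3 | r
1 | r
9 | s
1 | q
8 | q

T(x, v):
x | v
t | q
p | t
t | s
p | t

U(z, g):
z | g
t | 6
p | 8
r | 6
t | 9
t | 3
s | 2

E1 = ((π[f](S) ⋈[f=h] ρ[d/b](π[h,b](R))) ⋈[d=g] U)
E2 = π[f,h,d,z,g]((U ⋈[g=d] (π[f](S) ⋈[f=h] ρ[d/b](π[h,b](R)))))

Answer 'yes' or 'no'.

E1 stepwise |·|:
  S → 5
  π[f](S) → 5
  R → 3
  π[h,b](R) → 3
  ρ[d/b](π[h,b](R)) → 3
  (π[f](S) ⋈[f=h] ρ[d/b](π[h,b](R))) → 1
  U → 6
  ((π[f](S) ⋈[f=h] ρ[d/b](π[h,b](R))) ⋈[d=g] U) → 1
E2 stepwise |·|:
  U → 6
  S → 5
  π[f](S) → 5
  R → 3
  π[h,b](R) → 3
  ρ[d/b](π[h,b](R)) → 3
  (π[f](S) ⋈[f=h] ρ[d/b](π[h,b](R))) → 1
  (U ⋈[g=d] (π[f](S) ⋈[f=h] ρ[d/b](π[h,b](R)))) → 1
  π[f,h,d,z,g]((U ⋈[g=d] (π[f](S) ⋈[f=h] ρ[d/b](π[h,b](R))))) → 1

E1 and E2 produce the same multiset:
f | h | d | z | g
9 | 9 | 8 | p | 8

yes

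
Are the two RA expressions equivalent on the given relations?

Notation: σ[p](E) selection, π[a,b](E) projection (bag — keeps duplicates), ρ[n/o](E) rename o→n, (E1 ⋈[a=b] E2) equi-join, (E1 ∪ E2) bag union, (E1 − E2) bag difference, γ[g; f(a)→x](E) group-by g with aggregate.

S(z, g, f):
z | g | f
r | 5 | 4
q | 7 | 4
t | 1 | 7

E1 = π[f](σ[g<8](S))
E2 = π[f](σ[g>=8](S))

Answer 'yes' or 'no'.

E1 row counts bottom-up:
  S → 3
  σ[g<8](S) → 3
  π[f](σ[g<8](S)) → 3
E2 row counts bottom-up:
  S → 3
  σ[g>=8](S) → 0
  π[f](σ[g>=8](S)) → 0

E1 result:
f
4
4
7
E2 result:
f
(0 rows)
Witness: (7,) appears 1× in E1 but 0× in E2.

no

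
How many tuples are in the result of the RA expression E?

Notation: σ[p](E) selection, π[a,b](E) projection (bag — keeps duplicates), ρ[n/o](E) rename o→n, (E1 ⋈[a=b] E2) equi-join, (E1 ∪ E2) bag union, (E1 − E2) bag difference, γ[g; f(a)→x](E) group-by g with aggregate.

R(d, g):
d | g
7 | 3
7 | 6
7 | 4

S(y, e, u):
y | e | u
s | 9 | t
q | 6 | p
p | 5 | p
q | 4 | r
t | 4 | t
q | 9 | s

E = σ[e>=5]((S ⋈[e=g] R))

Row counts bottom-up:
  S → 6
  R → 3
  (S ⋈[e=g] R) → 3
  σ[e>=5]((S ⋈[e=g] R)) → 1

|E| = 1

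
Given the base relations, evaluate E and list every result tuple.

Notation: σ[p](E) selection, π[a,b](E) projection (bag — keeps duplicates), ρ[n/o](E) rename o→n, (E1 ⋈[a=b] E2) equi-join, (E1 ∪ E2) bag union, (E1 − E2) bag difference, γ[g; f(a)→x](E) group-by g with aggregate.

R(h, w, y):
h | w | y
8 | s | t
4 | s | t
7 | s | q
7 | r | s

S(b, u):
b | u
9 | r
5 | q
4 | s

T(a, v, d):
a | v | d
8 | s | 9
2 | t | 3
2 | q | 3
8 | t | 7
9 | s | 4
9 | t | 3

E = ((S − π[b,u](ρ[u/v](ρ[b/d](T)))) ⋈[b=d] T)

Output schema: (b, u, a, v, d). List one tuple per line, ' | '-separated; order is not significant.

Subexpression sizes:
  S → 3
  T → 6
  ρ[b/d](T) → 6
  ρ[u/v](ρ[b/d](T)) → 6
  π[b,u](ρ[u/v](ρ[b/d](T))) → 6
  (S − π[b,u](ρ[u/v](ρ[b/d](T)))) → 2
  T → 6
  ((S − π[b,u](ρ[u/v](ρ[b/d](T)))) ⋈[b=d] T) → 1

== RESULT ==
b | u | a | v | d
9 | r | 8 | s | 9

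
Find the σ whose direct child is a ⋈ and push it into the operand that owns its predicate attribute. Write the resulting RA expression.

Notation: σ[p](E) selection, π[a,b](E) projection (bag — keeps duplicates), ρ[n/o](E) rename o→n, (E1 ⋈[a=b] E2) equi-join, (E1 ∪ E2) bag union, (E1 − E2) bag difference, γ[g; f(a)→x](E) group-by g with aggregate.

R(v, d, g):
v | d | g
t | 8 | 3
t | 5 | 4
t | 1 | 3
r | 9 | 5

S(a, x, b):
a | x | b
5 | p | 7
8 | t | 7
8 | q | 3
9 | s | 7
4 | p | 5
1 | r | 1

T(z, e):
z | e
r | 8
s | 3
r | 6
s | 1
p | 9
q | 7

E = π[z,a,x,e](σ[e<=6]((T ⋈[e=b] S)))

σ filters on e, owned by the left side.
E' = π[z,a,x,e]((σ[e<=6](T) ⋈[e=b] S))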